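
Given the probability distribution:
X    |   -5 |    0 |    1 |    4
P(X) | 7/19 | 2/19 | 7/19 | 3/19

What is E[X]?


E[X] = Σ x·P(X=x)
= (-5)×(7/19) + (0)×(2/19) + (1)×(7/19) + (4)×(3/19)
= -16/19

E[X] = -16/19


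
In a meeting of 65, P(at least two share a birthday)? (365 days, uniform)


P(all different) = Π(365-i)/365 for i=0..64
= 0.002317
P(match) = 1 - 0.002317 = 0.997683

P ≈ 0.9977 ≈ 99.77%


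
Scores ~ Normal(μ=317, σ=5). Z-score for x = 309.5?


z = (x - μ)/σ = (309.5 - 317)/5 = -1.5

z = -1.5


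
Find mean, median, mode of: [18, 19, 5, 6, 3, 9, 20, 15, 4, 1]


Sorted: [1, 3, 4, 5, 6, 9, 15, 18, 19, 20]
Mean = 100/10 = 10
Median = 15/2
Freq: {18: 1, 19: 1, 5: 1, 6: 1, 3: 1, 9: 1, 20: 1, 15: 1, 4: 1, 1: 1}
Mode: No mode

Mean=10, Median=15/2, Mode=No mode


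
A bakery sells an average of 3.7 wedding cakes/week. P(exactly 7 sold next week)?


Poisson(λ=3.7): P(X=7) = e^(-λ)×λ^k/k!
= e^(-3.7) × 3.7^7 / 7!
≈ 0.02472352647 × 9493.1877133 / 5040 ≈ 0.046568

P(X=7) ≈ 0.046568 ≈ 4.66%


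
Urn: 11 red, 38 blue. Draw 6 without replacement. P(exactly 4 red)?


Hypergeometric: C(11,4)×C(38,2)/C(49,6)
= 330×703/13983816 = 3515/211876

P(X=4) = 3515/211876 ≈ 1.66%


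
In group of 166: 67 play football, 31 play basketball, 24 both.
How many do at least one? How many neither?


|A∪B| = 67+31-24 = 74
Neither = 166-74 = 92

At least one: 74; Neither: 92


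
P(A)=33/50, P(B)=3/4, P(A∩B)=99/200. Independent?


P(A)×P(B) = 99/200
P(A∩B) = 99/200
Equal ✓ → Independent

Yes, independent


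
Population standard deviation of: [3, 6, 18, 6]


Mean = 33/4
  (3-33/4)²=441/16
  (6-33/4)²=81/16
  (18-33/4)²=1521/16
  (6-33/4)²=81/16
Σ(x-μ)² = 531/4
σ² = (531/4)/4 = 531/16

σ = √(531/16) ≈ 5.7609


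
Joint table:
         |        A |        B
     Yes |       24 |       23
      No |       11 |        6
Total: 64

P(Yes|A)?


P(Yes|A) = 24/(24+11) = 24/35

P = 24/35 ≈ 68.57%


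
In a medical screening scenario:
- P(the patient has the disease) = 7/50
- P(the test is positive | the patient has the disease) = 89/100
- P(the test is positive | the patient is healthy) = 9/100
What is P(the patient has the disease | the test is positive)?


Using Bayes' theorem:
P(A|B) = P(B|A)·P(A) / P(B)

P(the test is positive) = 89/100 × 7/50 + 9/100 × 43/50
= 623/5000 + 387/5000 = 101/500

P(the patient has the disease|the test is positive) = (623/5000) / (101/500) = 623/1010

P(the patient has the disease|the test is positive) = 623/1010 ≈ 61.68%


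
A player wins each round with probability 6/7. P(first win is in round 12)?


Geometric: P(X=12) = (1-p)^(k-1)×p = (1/7)^11×6/7 = 6/13841287201

P(X=12) = 6/13841287201 ≈ 0.00%


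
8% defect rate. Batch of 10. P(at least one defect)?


P(all good) = (23/25)^10 = 41426511213649/95367431640625
P(≥1 defect) = 53940920426976/95367431640625

P = 53940920426976/95367431640625 ≈ 56.56%


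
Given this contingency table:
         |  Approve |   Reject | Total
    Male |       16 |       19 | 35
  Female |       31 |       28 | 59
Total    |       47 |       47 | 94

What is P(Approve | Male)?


P(Approve | Male) = 16/(16+19) = 16/35

P(Approve|Male) = 16/35 ≈ 45.71%


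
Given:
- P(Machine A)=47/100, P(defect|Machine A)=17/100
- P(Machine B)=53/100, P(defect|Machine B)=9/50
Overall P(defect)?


P(B) = Σ P(B|Aᵢ)×P(Aᵢ)
  17/100×47/100 = 799/10000
  9/50×53/100 = 477/5000
Sum = 1753/10000

P(defect) = 1753/10000 ≈ 17.53%


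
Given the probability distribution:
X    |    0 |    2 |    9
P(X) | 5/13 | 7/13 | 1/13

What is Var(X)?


E[X] = 23/13
E[X²] = 109/13
Var(X) = E[X²] - (E[X])² = 109/13 - 529/169 = 888/169

Var(X) = 888/169 ≈ 5.2544


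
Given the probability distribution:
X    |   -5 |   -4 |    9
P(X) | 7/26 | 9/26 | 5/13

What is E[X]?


E[X] = Σ x·P(X=x)
= (-5)×(7/26) + (-4)×(9/26) + (9)×(5/13)
= 19/26

E[X] = 19/26


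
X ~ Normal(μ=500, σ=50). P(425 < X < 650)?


z₁=(425-500)/50=-1.5, z₂=(650-500)/50=3.0
P = Φ(3.0) - Φ(-1.5) = 0.998650 - 0.066807 = 0.931843 ≈ 0.9318

P(425 < X < 650) ≈ 0.9318


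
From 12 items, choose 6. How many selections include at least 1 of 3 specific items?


Complement: C(12,6) - C(9,6) = 924 - 84 = 840

840


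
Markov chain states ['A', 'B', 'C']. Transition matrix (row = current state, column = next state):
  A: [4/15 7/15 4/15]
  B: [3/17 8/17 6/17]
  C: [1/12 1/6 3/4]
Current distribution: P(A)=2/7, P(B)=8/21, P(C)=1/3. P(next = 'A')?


P(next=A) = Σᵢ P(now=i)×P(i→A)
= 2/7×4/15 + 8/21×3/17 + 1/3×1/12
= 8/105 + 8/119 + 1/36 = 3667/21420

P = 3667/21420 ≈ 0.1712


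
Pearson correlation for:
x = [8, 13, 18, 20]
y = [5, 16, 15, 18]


n=4, Σx=59, Σy=54, Σxy=878, Σx²=957, Σy²=830
r = (4×878 - 59×54)/√((4×957 - 59²)(4×830 - 54²))
= 326/√(347×404) = 326/√140188 ≈ 326/374.4169 ≈ 0.8707

r ≈ 0.8707


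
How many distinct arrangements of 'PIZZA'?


Letters: 5, freq: {'P': 1, 'I': 1, 'Z': 2, 'A': 1}
5!/(1!×1!×2!×1!) = 120/2 = 60

60


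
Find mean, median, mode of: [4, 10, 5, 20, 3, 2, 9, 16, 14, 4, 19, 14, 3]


Sorted: [2, 3, 3, 4, 4, 5, 9, 10, 14, 14, 16, 19, 20]
Mean = 123/13
Median = 9
Freq: {4: 2, 10: 1, 5: 1, 20: 1, 3: 2, 2: 1, 9: 1, 16: 1, 14: 2, 19: 1}
Mode: [3, 4, 14]

Mean=123/13, Median=9, Mode=[3, 4, 14]


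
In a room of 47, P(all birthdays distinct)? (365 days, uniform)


P(all different) = Π(365-i)/365 for i=0..46
= (365/365)×(364/365)×...×(319/365)
= 0.045226

P ≈ 0.0452 ≈ 4.52%


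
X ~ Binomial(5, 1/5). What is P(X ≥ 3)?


P(X ≥ 3) = Σ P(X=i) for i=3..5
P(X=3) = 32/625
P(X=4) = 4/625
P(X=5) = 1/3125
Sum = 181/3125

P(X ≥ 3) = 181/3125 ≈ 5.79%


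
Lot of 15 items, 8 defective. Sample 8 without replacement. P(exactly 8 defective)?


Hypergeometric: C(8,8)×C(7,0)/C(15,8)
= 1×1/6435 = 1/6435

P(X=8) = 1/6435 ≈ 0.02%


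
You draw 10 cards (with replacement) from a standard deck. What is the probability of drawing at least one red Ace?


P(not a red Ace) = 50/52 = 25/26
P(none in 10 draws) = (25/26)^10 = 95367431640625/141167095653376
P(≥1 red Ace) = 1 - 95367431640625/141167095653376 = 45799664012751/141167095653376

P = 45799664012751/141167095653376 ≈ 32.44%


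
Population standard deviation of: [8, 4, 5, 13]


Mean = 30/4 = 15/2
  (8-15/2)²=1/4
  (4-15/2)²=49/4
  (5-15/2)²=25/4
  (13-15/2)²=121/4
Σ(x-μ)² = 49
σ² = 49/4

σ = √(49/4) ≈ 3.5000


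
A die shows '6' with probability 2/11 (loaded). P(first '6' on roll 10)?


Geometric: P(X=10) = (1-p)^(k-1)×p = (9/11)^9×2/11 = 774840978/25937424601

P(X=10) = 774840978/25937424601 ≈ 2.99%


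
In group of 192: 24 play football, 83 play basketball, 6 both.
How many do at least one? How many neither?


|A∪B| = 24+83-6 = 101
Neither = 192-101 = 91

At least one: 101; Neither: 91


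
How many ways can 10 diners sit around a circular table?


Circular arrangements of 10 distinct objects: fix one position to break rotational symmetry.
(n-1)! = 9! = 362880

362880


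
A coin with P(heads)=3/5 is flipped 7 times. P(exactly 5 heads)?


Binomial: P(X=5) = C(7,5)×p^5×(1-p)^2
= 21 × 243/3125 × 4/25 = 20412/78125

P(X=5) = 20412/78125 ≈ 26.13%


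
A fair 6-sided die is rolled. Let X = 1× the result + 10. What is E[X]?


E[die] = (1+6)/2 = 7/2
E[X] = 1×7/2 + 10 = 27/2

E[X] = 27/2


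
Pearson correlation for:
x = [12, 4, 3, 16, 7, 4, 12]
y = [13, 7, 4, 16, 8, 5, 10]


n=7, Σx=58, Σy=63, Σxy=648, Σx²=634, Σy²=679
r = (7×648 - 58×63)/√((7×634 - 58²)(7×679 - 63²))
= 882/√(1074×784) = 882/√842016 ≈ 882/917.6143 ≈ 0.9612

r ≈ 0.9612


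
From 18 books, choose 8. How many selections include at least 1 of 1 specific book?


Complement: C(18,8) - C(17,8) = 43758 - 24310 = 19448

19448


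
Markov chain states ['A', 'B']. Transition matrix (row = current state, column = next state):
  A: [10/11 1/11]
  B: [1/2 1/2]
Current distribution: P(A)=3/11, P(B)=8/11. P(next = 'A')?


P(next=A) = Σᵢ P(now=i)×P(i→A)
= 3/11×10/11 + 8/11×1/2
= 30/121 + 4/11 = 74/121

P = 74/121 ≈ 0.6116


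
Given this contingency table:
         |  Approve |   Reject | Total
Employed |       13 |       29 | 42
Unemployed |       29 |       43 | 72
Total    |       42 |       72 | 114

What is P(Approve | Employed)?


P(Approve | Employed) = 13/(13+29) = 13/42

P(Approve|Employed) = 13/42 ≈ 30.95%


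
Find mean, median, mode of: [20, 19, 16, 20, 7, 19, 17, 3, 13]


Sorted: [3, 7, 13, 16, 17, 19, 19, 20, 20]
Mean = 134/9
Median = 17
Freq: {20: 2, 19: 2, 16: 1, 7: 1, 17: 1, 3: 1, 13: 1}
Mode: [19, 20]

Mean=134/9, Median=17, Mode=[19, 20]


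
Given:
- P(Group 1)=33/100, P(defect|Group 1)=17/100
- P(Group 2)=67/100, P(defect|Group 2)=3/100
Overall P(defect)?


P(B) = Σ P(B|Aᵢ)×P(Aᵢ)
  17/100×33/100 = 561/10000
  3/100×67/100 = 201/10000
Sum = 381/5000

P(defect) = 381/5000 ≈ 7.62%


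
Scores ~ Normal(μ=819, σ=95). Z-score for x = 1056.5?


z = (x - μ)/σ = (1056.5 - 819)/95 = 2.5

z = 2.5


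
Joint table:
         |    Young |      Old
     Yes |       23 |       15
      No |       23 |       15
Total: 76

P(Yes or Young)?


P(Yes∨Young) = P(Yes) + P(Young) - P(Yes∧Young)
= (38 + 46 - 23)/76 = 61/76

P = 61/76 ≈ 80.26%


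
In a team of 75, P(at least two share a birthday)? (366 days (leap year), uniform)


P(all different) = Π(366-i)/366 for i=0..74
= 0.000287
P(match) = 1 - 0.000287 = 0.999713

P ≈ 0.9997 ≈ 99.97%


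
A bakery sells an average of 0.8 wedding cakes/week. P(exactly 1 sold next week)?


Poisson(λ=0.8): P(X=1) = e^(-λ)×λ^k/k!
= e^(-0.8) × 0.8^1 / 1!
≈ 0.4493289641 × 0.8 / 1 ≈ 0.359463

P(X=1) ≈ 0.359463 ≈ 35.95%


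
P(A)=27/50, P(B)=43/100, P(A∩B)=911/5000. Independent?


P(A)×P(B) = 1161/5000
P(A∩B) = 911/5000
Not equal → NOT independent

No, not independent


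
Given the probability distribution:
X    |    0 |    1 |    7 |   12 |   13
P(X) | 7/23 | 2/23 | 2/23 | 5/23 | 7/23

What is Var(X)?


E[X] = 167/23
E[X²] = 2003/23
Var(X) = E[X²] - (E[X])² = 2003/23 - 27889/529 = 18180/529

Var(X) = 18180/529 ≈ 34.3667


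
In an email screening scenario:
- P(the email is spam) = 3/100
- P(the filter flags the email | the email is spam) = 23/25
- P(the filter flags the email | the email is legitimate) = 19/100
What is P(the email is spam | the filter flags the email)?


Using Bayes' theorem:
P(A|B) = P(B|A)·P(A) / P(B)

P(the filter flags the email) = 23/25 × 3/100 + 19/100 × 97/100
= 69/2500 + 1843/10000 = 2119/10000

P(the email is spam|the filter flags the email) = (69/2500) / (2119/10000) = 276/2119

P(the email is spam|the filter flags the email) = 276/2119 ≈ 13.03%


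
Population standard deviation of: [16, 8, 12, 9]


Mean = 45/4
  (16-45/4)²=361/16
  (8-45/4)²=169/16
  (12-45/4)²=9/16
  (9-45/4)²=81/16
Σ(x-μ)² = 155/4
σ² = (155/4)/4 = 155/16

σ = √(155/16) ≈ 3.1125


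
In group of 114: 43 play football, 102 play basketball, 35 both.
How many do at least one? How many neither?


|A∪B| = 43+102-35 = 110
Neither = 114-110 = 4

At least one: 110; Neither: 4


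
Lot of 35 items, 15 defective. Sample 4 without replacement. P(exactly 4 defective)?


Hypergeometric: C(15,4)×C(20,0)/C(35,4)
= 1365×1/52360 = 39/1496

P(X=4) = 39/1496 ≈ 2.61%


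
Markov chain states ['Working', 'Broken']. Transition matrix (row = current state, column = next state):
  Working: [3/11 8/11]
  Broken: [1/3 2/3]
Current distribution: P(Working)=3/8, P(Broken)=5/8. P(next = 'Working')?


P(next=Working) = Σᵢ P(now=i)×P(i→Working)
= 3/8×3/11 + 5/8×1/3
= 9/88 + 5/24 = 41/132

P = 41/132 ≈ 0.3106


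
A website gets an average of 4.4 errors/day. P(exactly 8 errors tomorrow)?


Poisson(λ=4.4): P(X=8) = e^(-λ)×λ^k/k!
= e^(-4.4) × 4.4^8 / 8!
≈ 0.0122773399 × 140482.236252 / 40320 ≈ 0.042776

P(X=8) ≈ 0.042776 ≈ 4.28%


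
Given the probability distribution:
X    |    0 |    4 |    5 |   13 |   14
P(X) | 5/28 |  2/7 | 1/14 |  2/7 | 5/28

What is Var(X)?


E[X] = 54/7
E[X²] = 1255/14
Var(X) = E[X²] - (E[X])² = 1255/14 - 2916/49 = 2953/98

Var(X) = 2953/98 ≈ 30.1327


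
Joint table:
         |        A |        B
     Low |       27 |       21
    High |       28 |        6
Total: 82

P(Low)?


P(Low) = (27+21)/82 = 48/82 = 24/41

P(Low) = 24/41 ≈ 58.54%


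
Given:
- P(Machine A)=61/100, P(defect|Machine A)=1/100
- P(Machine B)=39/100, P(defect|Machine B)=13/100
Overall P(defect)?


P(B) = Σ P(B|Aᵢ)×P(Aᵢ)
  1/100×61/100 = 61/10000
  13/100×39/100 = 507/10000
Sum = 71/1250

P(defect) = 71/1250 ≈ 5.68%


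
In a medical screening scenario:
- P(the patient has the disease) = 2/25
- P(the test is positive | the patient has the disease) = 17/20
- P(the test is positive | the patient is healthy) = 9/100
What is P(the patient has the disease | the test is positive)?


Using Bayes' theorem:
P(A|B) = P(B|A)·P(A) / P(B)

P(the test is positive) = 17/20 × 2/25 + 9/100 × 23/25
= 17/250 + 207/2500 = 377/2500

P(the patient has the disease|the test is positive) = (17/250) / (377/2500) = 170/377

P(the patient has the disease|the test is positive) = 170/377 ≈ 45.09%


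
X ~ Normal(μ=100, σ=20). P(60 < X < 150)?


z₁=(60-100)/20=-2.0, z₂=(150-100)/20=2.5
P = Φ(2.5) - Φ(-2.0) = 0.993790 - 0.022750 = 0.971040 ≈ 0.9710

P(60 < X < 150) ≈ 0.9710


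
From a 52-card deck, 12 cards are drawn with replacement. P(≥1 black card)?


P(not a black card) = 26/52 = 1/2
P(none in 12 draws) = (1/2)^12 = 1/4096
P(≥1 black card) = 1 - 1/4096 = 4095/4096

P = 4095/4096 ≈ 99.98%


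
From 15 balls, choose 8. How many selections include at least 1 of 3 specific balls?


Complement: C(15,8) - C(12,8) = 6435 - 495 = 5940

5940


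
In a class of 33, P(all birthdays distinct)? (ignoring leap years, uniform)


P(all different) = Π(365-i)/365 for i=0..32
= (365/365)×(364/365)×...×(333/365)
= 0.225028

P ≈ 0.2250 ≈ 22.50%


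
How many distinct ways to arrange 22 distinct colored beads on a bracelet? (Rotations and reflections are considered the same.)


Free circular arrangements: rotations and reflections both identified.
(n-1)!/2 = 21!/2 = 51090942171709440000/2 = 25545471085854720000

25545471085854720000


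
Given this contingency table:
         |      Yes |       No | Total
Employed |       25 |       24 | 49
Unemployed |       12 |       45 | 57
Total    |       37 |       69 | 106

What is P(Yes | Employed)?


P(Yes | Employed) = 25/(25+24) = 25/49

P(Yes|Employed) = 25/49 ≈ 51.02%


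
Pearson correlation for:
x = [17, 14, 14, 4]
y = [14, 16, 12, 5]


n=4, Σx=49, Σy=47, Σxy=650, Σx²=697, Σy²=621
r = (4×650 - 49×47)/√((4×697 - 49²)(4×621 - 47²))
= 297/√(387×275) = 297/√106425 ≈ 297/326.2284 ≈ 0.9104

r ≈ 0.9104


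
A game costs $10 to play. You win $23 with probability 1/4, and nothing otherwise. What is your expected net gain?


E[gain] = (23-10)×1/4 + (-10)×3/4
= 13/4 - 15/2 = -17/4

Expected net gain = $-17/4 ≈ $-4.25


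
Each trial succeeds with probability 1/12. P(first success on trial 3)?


Geometric: P(X=3) = (1-p)^(k-1)×p = (11/12)^2×1/12 = 121/1728

P(X=3) = 121/1728 ≈ 7.00%


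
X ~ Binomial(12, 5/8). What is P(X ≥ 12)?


P(X ≥ 12) = Σ P(X=i) for i=12..12
P(X=12) = 244140625/68719476736
Sum = 244140625/68719476736

P(X ≥ 12) = 244140625/68719476736 ≈ 0.36%


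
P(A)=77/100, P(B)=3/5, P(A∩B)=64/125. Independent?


P(A)×P(B) = 231/500
P(A∩B) = 64/125
Not equal → NOT independent

No, not independent


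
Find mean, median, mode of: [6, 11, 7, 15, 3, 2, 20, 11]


Sorted: [2, 3, 6, 7, 11, 11, 15, 20]
Mean = 75/8
Median = 9
Freq: {6: 1, 11: 2, 7: 1, 15: 1, 3: 1, 2: 1, 20: 1}
Mode: [11]

Mean=75/8, Median=9, Mode=11


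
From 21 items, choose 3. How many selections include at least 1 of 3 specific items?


Complement: C(21,3) - C(18,3) = 1330 - 816 = 514

514


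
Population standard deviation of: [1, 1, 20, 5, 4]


Mean = 31/5
  (1-31/5)²=676/25
  (1-31/5)²=676/25
  (20-31/5)²=4761/25
  (5-31/5)²=36/25
  (4-31/5)²=121/25
Σ(x-μ)² = 1254/5
σ² = (1254/5)/5 = 1254/25

σ = √(1254/25) ≈ 7.0824


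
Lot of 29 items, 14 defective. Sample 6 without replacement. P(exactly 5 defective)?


Hypergeometric: C(14,5)×C(15,1)/C(29,6)
= 2002×15/475020 = 11/174

P(X=5) = 11/174 ≈ 6.32%


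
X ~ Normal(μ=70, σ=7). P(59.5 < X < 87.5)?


z₁=(59.5-70)/7=-1.5, z₂=(87.5-70)/7=2.5
P = Φ(2.5) - Φ(-1.5) = 0.993790 - 0.066807 = 0.926983 ≈ 0.9270

P(59.5 < X < 87.5) ≈ 0.9270


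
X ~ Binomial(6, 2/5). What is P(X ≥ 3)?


P(X ≥ 3) = Σ P(X=i) for i=3..6
P(X=3) = 864/3125
P(X=4) = 432/3125
P(X=5) = 576/15625
P(X=6) = 64/15625
Sum = 1424/3125

P(X ≥ 3) = 1424/3125 ≈ 45.57%


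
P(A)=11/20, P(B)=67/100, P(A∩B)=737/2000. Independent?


P(A)×P(B) = 737/2000
P(A∩B) = 737/2000
Equal ✓ → Independent

Yes, independent


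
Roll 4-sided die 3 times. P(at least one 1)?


P(no 1)^3 = (3/4)^3 = 27/64
P(≥1) = 1 - 27/64 = 37/64

P = 37/64 ≈ 57.81%


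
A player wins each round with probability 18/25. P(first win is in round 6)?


Geometric: P(X=6) = (1-p)^(k-1)×p = (7/25)^5×18/25 = 302526/244140625

P(X=6) = 302526/244140625 ≈ 0.12%


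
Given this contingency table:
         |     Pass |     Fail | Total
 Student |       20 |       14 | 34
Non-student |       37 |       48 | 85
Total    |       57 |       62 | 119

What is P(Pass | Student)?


P(Pass | Student) = 20/(20+14) = 20/34 = 10/17

P(Pass|Student) = 10/17 ≈ 58.82%


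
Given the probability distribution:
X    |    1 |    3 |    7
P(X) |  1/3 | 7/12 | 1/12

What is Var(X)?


E[X] = 8/3
E[X²] = 29/3
Var(X) = E[X²] - (E[X])² = 29/3 - 64/9 = 23/9

Var(X) = 23/9 ≈ 2.5556


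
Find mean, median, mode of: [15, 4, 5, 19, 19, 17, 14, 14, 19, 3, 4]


Sorted: [3, 4, 4, 5, 14, 14, 15, 17, 19, 19, 19]
Mean = 133/11
Median = 14
Freq: {15: 1, 4: 2, 5: 1, 19: 3, 17: 1, 14: 2, 3: 1}
Mode: [19]

Mean=133/11, Median=14, Mode=19


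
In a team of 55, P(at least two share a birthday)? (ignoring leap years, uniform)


P(all different) = Π(365-i)/365 for i=0..54
= 0.013738
P(match) = 1 - 0.013738 = 0.986262

P ≈ 0.9863 ≈ 98.63%


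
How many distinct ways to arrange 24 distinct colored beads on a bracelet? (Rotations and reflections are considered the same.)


Free circular arrangements: rotations and reflections both identified.
(n-1)!/2 = 23!/2 = 25852016738884976640000/2 = 12926008369442488320000

12926008369442488320000


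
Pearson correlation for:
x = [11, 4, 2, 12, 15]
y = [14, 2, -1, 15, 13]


n=5, Σx=44, Σy=43, Σxy=535, Σx²=510, Σy²=595
r = (5×535 - 44×43)/√((5×510 - 44²)(5×595 - 43²))
= 783/√(614×1126) = 783/√691364 ≈ 783/831.4830 ≈ 0.9417

r ≈ 0.9417


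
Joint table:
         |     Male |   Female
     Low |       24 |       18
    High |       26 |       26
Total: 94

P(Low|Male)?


P(Low|Male) = 24/(24+26) = 24/50 = 12/25

P = 12/25 ≈ 48.00%


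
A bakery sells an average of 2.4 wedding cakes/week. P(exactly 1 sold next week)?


Poisson(λ=2.4): P(X=1) = e^(-λ)×λ^k/k!
= e^(-2.4) × 2.4^1 / 1!
≈ 0.09071795329 × 2.4 / 1 ≈ 0.217723

P(X=1) ≈ 0.217723 ≈ 21.77%


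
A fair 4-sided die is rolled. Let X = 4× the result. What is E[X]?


E[die] = (1+4)/2 = 5/2
E[X] = 4 × 5/2 = 10

E[X] = 10


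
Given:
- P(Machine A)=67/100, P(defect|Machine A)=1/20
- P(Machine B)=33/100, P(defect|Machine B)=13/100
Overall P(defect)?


P(B) = Σ P(B|Aᵢ)×P(Aᵢ)
  1/20×67/100 = 67/2000
  13/100×33/100 = 429/10000
Sum = 191/2500

P(defect) = 191/2500 ≈ 7.64%


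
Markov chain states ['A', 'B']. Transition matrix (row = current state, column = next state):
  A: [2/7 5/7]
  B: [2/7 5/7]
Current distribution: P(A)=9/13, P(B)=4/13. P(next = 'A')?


P(next=A) = Σᵢ P(now=i)×P(i→A)
= 9/13×2/7 + 4/13×2/7
= 18/91 + 8/91 = 2/7

P = 2/7 ≈ 0.2857


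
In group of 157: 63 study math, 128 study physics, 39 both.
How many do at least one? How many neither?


|A∪B| = 63+128-39 = 152
Neither = 157-152 = 5

At least one: 152; Neither: 5


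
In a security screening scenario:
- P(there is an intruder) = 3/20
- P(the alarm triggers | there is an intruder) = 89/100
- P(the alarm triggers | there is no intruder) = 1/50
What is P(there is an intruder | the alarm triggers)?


Using Bayes' theorem:
P(A|B) = P(B|A)·P(A) / P(B)

P(the alarm triggers) = 89/100 × 3/20 + 1/50 × 17/20
= 267/2000 + 17/1000 = 301/2000

P(there is an intruder|the alarm triggers) = (267/2000) / (301/2000) = 267/301

P(there is an intruder|the alarm triggers) = 267/301 ≈ 88.70%


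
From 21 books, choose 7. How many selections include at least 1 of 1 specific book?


Complement: C(21,7) - C(20,7) = 116280 - 77520 = 38760

38760


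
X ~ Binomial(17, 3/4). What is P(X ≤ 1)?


P(X ≤ 1) = Σ P(X=i) for i=0..1
P(X=0) = 1/17179869184
P(X=1) = 51/17179869184
Sum = 13/4294967296

P(X ≤ 1) = 13/4294967296 ≈ 0.00%


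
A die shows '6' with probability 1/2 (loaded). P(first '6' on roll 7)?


Geometric: P(X=7) = (1-p)^(k-1)×p = (1/2)^6×1/2 = 1/128

P(X=7) = 1/128 ≈ 0.78%


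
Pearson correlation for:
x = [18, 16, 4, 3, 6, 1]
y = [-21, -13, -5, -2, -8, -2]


n=6, Σx=48, Σy=-51, Σxy=-662, Σx²=642, Σy²=707
r = (6×(-662) - 48×(-51))/√((6×642 - 48²)(6×707 - (-51)²))
= -1524/√(1548×1641) = -1524/√2540268 ≈ -1524/1593.8218 ≈ -0.9562

r ≈ -0.9562


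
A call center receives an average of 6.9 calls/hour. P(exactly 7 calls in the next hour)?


Poisson(λ=6.9): P(X=7) = e^(-λ)×λ^k/k!
= e^(-6.9) × 6.9^7 / 7!
≈ 0.001007785429 × 744635.325259 / 5040 ≈ 0.148895

P(X=7) ≈ 0.148895 ≈ 14.89%


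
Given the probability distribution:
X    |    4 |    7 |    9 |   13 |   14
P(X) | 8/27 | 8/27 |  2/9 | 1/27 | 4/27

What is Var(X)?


E[X] = 211/27
E[X²] = 653/9
Var(X) = E[X²] - (E[X])² = 653/9 - 44521/729 = 8372/729

Var(X) = 8372/729 ≈ 11.4842


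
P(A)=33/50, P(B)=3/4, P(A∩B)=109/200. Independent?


P(A)×P(B) = 99/200
P(A∩B) = 109/200
Not equal → NOT independent

No, not independent


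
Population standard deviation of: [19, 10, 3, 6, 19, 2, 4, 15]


Mean = 78/8 = 39/4
  (19-39/4)²=1369/16
  (10-39/4)²=1/16
  (3-39/4)²=729/16
  (6-39/4)²=225/16
  (19-39/4)²=1369/16
  (2-39/4)²=961/16
  (4-39/4)²=529/16
  (15-39/4)²=441/16
Σ(x-μ)² = 703/2
σ² = (703/2)/8 = 703/16

σ = √(703/16) ≈ 6.6285


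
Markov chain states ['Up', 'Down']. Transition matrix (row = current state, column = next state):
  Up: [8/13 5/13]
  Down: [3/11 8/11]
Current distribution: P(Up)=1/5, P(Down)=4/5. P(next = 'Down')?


P(next=Down) = Σᵢ P(now=i)×P(i→Down)
= 1/5×5/13 + 4/5×8/11
= 1/13 + 32/55 = 471/715

P = 471/715 ≈ 0.6587


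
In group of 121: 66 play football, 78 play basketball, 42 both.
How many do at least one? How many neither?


|A∪B| = 66+78-42 = 102
Neither = 121-102 = 19

At least one: 102; Neither: 19


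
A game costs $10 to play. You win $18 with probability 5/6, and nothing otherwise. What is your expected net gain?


E[gain] = (18-10)×5/6 + (-10)×1/6
= 20/3 - 5/3 = 5

Expected net gain = $5 ≈ $5.00


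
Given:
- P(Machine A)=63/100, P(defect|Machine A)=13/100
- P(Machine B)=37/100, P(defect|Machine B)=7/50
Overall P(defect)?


P(B) = Σ P(B|Aᵢ)×P(Aᵢ)
  13/100×63/100 = 819/10000
  7/50×37/100 = 259/5000
Sum = 1337/10000

P(defect) = 1337/10000 ≈ 13.37%


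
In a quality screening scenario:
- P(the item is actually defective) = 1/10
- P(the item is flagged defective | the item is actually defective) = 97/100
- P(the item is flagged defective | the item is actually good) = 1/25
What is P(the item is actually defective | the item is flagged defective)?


Using Bayes' theorem:
P(A|B) = P(B|A)·P(A) / P(B)

P(the item is flagged defective) = 97/100 × 1/10 + 1/25 × 9/10
= 97/1000 + 9/250 = 133/1000

P(the item is actually defective|the item is flagged defective) = (97/1000) / (133/1000) = 97/133

P(the item is actually defective|the item is flagged defective) = 97/133 ≈ 72.93%


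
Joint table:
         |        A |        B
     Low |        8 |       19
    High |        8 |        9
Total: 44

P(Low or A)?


P(Low∨A) = P(Low) + P(A) - P(Low∧A)
= (27 + 16 - 8)/44 = 35/44

P = 35/44 ≈ 79.55%


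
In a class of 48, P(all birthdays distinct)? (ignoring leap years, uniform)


P(all different) = Π(365-i)/365 for i=0..47
= (365/365)×(364/365)×...×(318/365)
= 0.039402

P ≈ 0.0394 ≈ 3.94%


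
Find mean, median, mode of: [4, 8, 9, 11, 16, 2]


Sorted: [2, 4, 8, 9, 11, 16]
Mean = 50/6 = 25/3
Median = 17/2
Freq: {4: 1, 8: 1, 9: 1, 11: 1, 16: 1, 2: 1}
Mode: No mode

Mean=25/3, Median=17/2, Mode=No mode


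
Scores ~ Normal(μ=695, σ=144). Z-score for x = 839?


z = (x - μ)/σ = (839 - 695)/144 = 1.0

z = 1.0


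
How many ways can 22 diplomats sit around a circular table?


Circular arrangements of 22 distinct objects: fix one position to break rotational symmetry.
(n-1)! = 21! = 51090942171709440000

51090942171709440000


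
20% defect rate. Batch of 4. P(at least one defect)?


P(all good) = (4/5)^4 = 256/625
P(≥1 defect) = 369/625

P = 369/625 ≈ 59.04%


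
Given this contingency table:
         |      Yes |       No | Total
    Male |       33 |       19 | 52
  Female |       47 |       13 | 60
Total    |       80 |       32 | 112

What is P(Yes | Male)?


P(Yes | Male) = 33/(33+19) = 33/52

P(Yes|Male) = 33/52 ≈ 63.46%


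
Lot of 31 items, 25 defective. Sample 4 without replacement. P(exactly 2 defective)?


Hypergeometric: C(25,2)×C(6,2)/C(31,4)
= 300×15/31465 = 900/6293

P(X=2) = 900/6293 ≈ 14.30%


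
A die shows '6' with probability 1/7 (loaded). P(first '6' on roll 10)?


Geometric: P(X=10) = (1-p)^(k-1)×p = (6/7)^9×1/7 = 10077696/282475249

P(X=10) = 10077696/282475249 ≈ 3.57%


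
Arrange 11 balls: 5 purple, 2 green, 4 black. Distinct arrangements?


11!/(5!×2!×4!) = 6930

6930


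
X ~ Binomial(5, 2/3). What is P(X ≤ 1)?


P(X ≤ 1) = Σ P(X=i) for i=0..1
P(X=0) = 1/243
P(X=1) = 10/243
Sum = 11/243

P(X ≤ 1) = 11/243 ≈ 4.53%


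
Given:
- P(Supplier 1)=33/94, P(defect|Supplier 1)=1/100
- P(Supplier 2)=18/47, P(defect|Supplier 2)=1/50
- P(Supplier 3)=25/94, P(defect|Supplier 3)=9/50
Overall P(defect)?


P(B) = Σ P(B|Aᵢ)×P(Aᵢ)
  1/100×33/94 = 33/9400
  1/50×18/47 = 9/1175
  9/50×25/94 = 9/188
Sum = 111/1880

P(defect) = 111/1880 ≈ 5.90%


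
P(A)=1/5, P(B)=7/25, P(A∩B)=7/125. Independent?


P(A)×P(B) = 7/125
P(A∩B) = 7/125
Equal ✓ → Independent

Yes, independent


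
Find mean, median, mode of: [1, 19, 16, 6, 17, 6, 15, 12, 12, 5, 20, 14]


Sorted: [1, 5, 6, 6, 12, 12, 14, 15, 16, 17, 19, 20]
Mean = 143/12
Median = 13
Freq: {1: 1, 19: 1, 16: 1, 6: 2, 17: 1, 15: 1, 12: 2, 5: 1, 20: 1, 14: 1}
Mode: [6, 12]

Mean=143/12, Median=13, Mode=[6, 12]


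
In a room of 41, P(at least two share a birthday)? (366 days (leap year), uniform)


P(all different) = Π(366-i)/366 for i=0..40
= 0.097493
P(match) = 1 - 0.097493 = 0.902507

P ≈ 0.9025 ≈ 90.25%


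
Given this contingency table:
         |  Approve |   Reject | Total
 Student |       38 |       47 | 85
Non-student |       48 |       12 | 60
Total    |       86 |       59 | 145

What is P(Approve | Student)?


P(Approve | Student) = 38/(38+47) = 38/85

P(Approve|Student) = 38/85 ≈ 44.71%


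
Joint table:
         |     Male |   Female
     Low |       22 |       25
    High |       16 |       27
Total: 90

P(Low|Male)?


P(Low|Male) = 22/(22+16) = 22/38 = 11/19

P = 11/19 ≈ 57.89%


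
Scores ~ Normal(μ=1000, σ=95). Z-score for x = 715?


z = (x - μ)/σ = (715 - 1000)/95 = -3.0

z = -3.0


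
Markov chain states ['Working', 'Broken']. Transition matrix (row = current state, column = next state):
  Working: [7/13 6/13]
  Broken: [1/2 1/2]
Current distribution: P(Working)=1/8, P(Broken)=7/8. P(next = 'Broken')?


P(next=Broken) = Σᵢ P(now=i)×P(i→Broken)
= 1/8×6/13 + 7/8×1/2
= 3/52 + 7/16 = 103/208

P = 103/208 ≈ 0.4952


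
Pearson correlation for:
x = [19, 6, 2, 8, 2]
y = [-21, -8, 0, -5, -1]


n=5, Σx=37, Σy=-35, Σxy=-489, Σx²=469, Σy²=531
r = (5×(-489) - 37×(-35))/√((5×469 - 37²)(5×531 - (-35)²))
= -1150/√(976×1430) = -1150/√1395680 ≈ -1150/1181.3890 ≈ -0.9734

r ≈ -0.9734


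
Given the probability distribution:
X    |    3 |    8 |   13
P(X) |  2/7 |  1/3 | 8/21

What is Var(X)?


E[X] = 178/21
E[X²] = 618/7
Var(X) = E[X²] - (E[X])² = 618/7 - 31684/441 = 7250/441

Var(X) = 7250/441 ≈ 16.4399


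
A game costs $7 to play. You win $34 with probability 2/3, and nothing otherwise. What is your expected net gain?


E[gain] = (34-7)×2/3 + (-7)×1/3
= 18 - 7/3 = 47/3

Expected net gain = $47/3 ≈ $15.67


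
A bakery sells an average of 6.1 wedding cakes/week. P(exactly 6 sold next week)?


Poisson(λ=6.1): P(X=6) = e^(-λ)×λ^k/k!
= e^(-6.1) × 6.1^6 / 6!
≈ 0.002242867719 × 51520.374361 / 720 ≈ 0.160491

P(X=6) ≈ 0.160491 ≈ 16.05%


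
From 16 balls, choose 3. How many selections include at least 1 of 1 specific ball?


Complement: C(16,3) - C(15,3) = 560 - 455 = 105

105


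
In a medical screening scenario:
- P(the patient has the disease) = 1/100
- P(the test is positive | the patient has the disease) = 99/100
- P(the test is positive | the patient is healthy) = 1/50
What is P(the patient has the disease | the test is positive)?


Using Bayes' theorem:
P(A|B) = P(B|A)·P(A) / P(B)

P(the test is positive) = 99/100 × 1/100 + 1/50 × 99/100
= 99/10000 + 99/5000 = 297/10000

P(the patient has the disease|the test is positive) = (99/10000) / (297/10000) = 1/3

P(the patient has the disease|the test is positive) = 1/3 ≈ 33.33%


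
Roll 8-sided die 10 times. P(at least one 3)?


P(no 3)^10 = (7/8)^10 = 282475249/1073741824
P(≥1) = 1 - 282475249/1073741824 = 791266575/1073741824

P = 791266575/1073741824 ≈ 73.69%


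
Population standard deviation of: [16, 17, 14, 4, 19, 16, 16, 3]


Mean = 105/8
  (16-105/8)²=529/64
  (17-105/8)²=961/64
  (14-105/8)²=49/64
  (4-105/8)²=5329/64
  (19-105/8)²=2209/64
  (16-105/8)²=529/64
  (16-105/8)²=529/64
  (3-105/8)²=6561/64
Σ(x-μ)² = 2087/8
σ² = (2087/8)/8 = 2087/64

σ = √(2087/64) ≈ 5.7105


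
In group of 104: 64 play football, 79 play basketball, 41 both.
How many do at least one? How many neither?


|A∪B| = 64+79-41 = 102
Neither = 104-102 = 2

At least one: 102; Neither: 2


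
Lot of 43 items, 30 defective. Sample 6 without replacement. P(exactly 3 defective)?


Hypergeometric: C(30,3)×C(13,3)/C(43,6)
= 4060×286/6096454 = 6380/33497

P(X=3) = 6380/33497 ≈ 19.05%


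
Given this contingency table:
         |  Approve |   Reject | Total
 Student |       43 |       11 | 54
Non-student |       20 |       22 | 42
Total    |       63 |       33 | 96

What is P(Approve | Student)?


P(Approve | Student) = 43/(43+11) = 43/54

P(Approve|Student) = 43/54 ≈ 79.63%


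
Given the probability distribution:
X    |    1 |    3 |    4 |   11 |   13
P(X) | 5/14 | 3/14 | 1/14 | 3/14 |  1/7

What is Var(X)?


E[X] = 11/2
E[X²] = 107/2
Var(X) = E[X²] - (E[X])² = 107/2 - 121/4 = 93/4

Var(X) = 93/4 ≈ 23.2500


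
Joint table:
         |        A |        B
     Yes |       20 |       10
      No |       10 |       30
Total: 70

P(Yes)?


P(Yes) = (20+10)/70 = 30/70 = 3/7

P(Yes) = 3/7 ≈ 42.86%


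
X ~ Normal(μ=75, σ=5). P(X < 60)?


z = (60-75)/5 = -3.0
P(Z < -3.0) = 0.0013

P(X < 60) ≈ 0.0013


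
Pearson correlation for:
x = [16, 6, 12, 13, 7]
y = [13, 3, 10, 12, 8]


n=5, Σx=54, Σy=46, Σxy=558, Σx²=654, Σy²=486
r = (5×558 - 54×46)/√((5×654 - 54²)(5×486 - 46²))
= 306/√(354×314) = 306/√111156 ≈ 306/333.4007 ≈ 0.9178

r ≈ 0.9178


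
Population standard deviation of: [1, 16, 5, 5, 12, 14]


Mean = 53/6
  (1-53/6)²=2209/36
  (16-53/6)²=1849/36
  (5-53/6)²=529/36
  (5-53/6)²=529/36
  (12-53/6)²=361/36
  (14-53/6)²=961/36
Σ(x-μ)² = 1073/6
σ² = (1073/6)/6 = 1073/36

σ = √(1073/36) ≈ 5.4594


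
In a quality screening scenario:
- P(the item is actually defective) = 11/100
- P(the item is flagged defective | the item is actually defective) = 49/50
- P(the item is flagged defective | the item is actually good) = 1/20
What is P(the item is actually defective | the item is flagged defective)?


Using Bayes' theorem:
P(A|B) = P(B|A)·P(A) / P(B)

P(the item is flagged defective) = 49/50 × 11/100 + 1/20 × 89/100
= 539/5000 + 89/2000 = 1523/10000

P(the item is actually defective|the item is flagged defective) = (539/5000) / (1523/10000) = 1078/1523

P(the item is actually defective|the item is flagged defective) = 1078/1523 ≈ 70.78%


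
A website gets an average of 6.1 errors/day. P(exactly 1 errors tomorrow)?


Poisson(λ=6.1): P(X=1) = e^(-λ)×λ^k/k!
= e^(-6.1) × 6.1^1 / 1!
≈ 0.002242867719 × 6.1 / 1 ≈ 0.013681

P(X=1) ≈ 0.013681 ≈ 1.37%


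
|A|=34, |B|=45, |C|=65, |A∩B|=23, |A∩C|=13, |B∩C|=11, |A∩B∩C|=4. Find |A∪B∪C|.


|A∪B∪C| = 34+45+65-23-13-11+4 = 101

|A∪B∪C| = 101


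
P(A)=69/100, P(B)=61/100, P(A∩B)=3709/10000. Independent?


P(A)×P(B) = 4209/10000
P(A∩B) = 3709/10000
Not equal → NOT independent

No, not independent


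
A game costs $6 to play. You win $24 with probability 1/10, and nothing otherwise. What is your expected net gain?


E[gain] = (24-6)×1/10 + (-6)×9/10
= 9/5 - 27/5 = -18/5

Expected net gain = $-18/5 ≈ $-3.60


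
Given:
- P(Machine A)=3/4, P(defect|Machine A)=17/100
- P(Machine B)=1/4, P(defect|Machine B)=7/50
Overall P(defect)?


P(B) = Σ P(B|Aᵢ)×P(Aᵢ)
  17/100×3/4 = 51/400
  7/50×1/4 = 7/200
Sum = 13/80

P(defect) = 13/80 ≈ 16.25%


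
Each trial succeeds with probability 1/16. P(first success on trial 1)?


Geometric: P(X=1) = (1-p)^(k-1)×p = (15/16)^0×1/16 = 1/16

P(X=1) = 1/16 ≈ 6.25%


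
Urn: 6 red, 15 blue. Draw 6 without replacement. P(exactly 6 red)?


Hypergeometric: C(6,6)×C(15,0)/C(21,6)
= 1×1/54264 = 1/54264

P(X=6) = 1/54264 ≈ 0.00%


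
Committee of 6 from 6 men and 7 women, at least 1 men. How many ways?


Count by #men:
  1M,5W: C(6,1)×C(7,5)=126
  2M,4W: C(6,2)×C(7,4)=525
  3M,3W: C(6,3)×C(7,3)=700
  4M,2W: C(6,4)×C(7,2)=315
  5M,1W: C(6,5)×C(7,1)=42
  6M,0W: C(6,6)×C(7,0)=1
Total = 1709

1709


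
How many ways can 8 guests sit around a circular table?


Circular arrangements of 8 distinct objects: fix one position to break rotational symmetry.
(n-1)! = 7! = 5040

5040


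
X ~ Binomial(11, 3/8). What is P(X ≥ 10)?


P(X ≥ 10) = Σ P(X=i) for i=10..11
P(X=10) = 3247695/8589934592
P(X=11) = 177147/8589934592
Sum = 1712421/4294967296

P(X ≥ 10) = 1712421/4294967296 ≈ 0.04%


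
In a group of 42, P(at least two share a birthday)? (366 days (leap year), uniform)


P(all different) = Π(366-i)/366 for i=0..41
= 0.086572
P(match) = 1 - 0.086572 = 0.913428

P ≈ 0.9134 ≈ 91.34%


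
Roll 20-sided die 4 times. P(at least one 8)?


P(no 8)^4 = (19/20)^4 = 130321/160000
P(≥1) = 1 - 130321/160000 = 29679/160000

P = 29679/160000 ≈ 18.55%


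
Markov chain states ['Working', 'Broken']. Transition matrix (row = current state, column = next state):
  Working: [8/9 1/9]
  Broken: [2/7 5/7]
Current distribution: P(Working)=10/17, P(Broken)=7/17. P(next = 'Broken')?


P(next=Broken) = Σᵢ P(now=i)×P(i→Broken)
= 10/17×1/9 + 7/17×5/7
= 10/153 + 5/17 = 55/153

P = 55/153 ≈ 0.3595


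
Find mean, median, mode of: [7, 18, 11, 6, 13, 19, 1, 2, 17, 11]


Sorted: [1, 2, 6, 7, 11, 11, 13, 17, 18, 19]
Mean = 105/10 = 21/2
Median = 11
Freq: {7: 1, 18: 1, 11: 2, 6: 1, 13: 1, 19: 1, 1: 1, 2: 1, 17: 1}
Mode: [11]

Mean=21/2, Median=11, Mode=11


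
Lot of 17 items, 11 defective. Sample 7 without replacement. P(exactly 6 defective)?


Hypergeometric: C(11,6)×C(6,1)/C(17,7)
= 462×6/19448 = 63/442

P(X=6) = 63/442 ≈ 14.25%


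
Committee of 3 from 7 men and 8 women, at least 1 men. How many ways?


Count by #men:
  1M,2W: C(7,1)×C(8,2)=196
  2M,1W: C(7,2)×C(8,1)=168
  3M,0W: C(7,3)×C(8,0)=35
Total = 399

399


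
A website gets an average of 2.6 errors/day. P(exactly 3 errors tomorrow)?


Poisson(λ=2.6): P(X=3) = e^(-λ)×λ^k/k!
= e^(-2.6) × 2.6^3 / 3!
≈ 0.07427357821 × 17.576 / 6 ≈ 0.217572

P(X=3) ≈ 0.217572 ≈ 21.76%


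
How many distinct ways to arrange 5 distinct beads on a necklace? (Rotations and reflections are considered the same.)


Free circular arrangements: rotations and reflections both identified.
(n-1)!/2 = 4!/2 = 24/2 = 12

12


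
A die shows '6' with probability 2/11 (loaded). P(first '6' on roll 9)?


Geometric: P(X=9) = (1-p)^(k-1)×p = (9/11)^8×2/11 = 86093442/2357947691

P(X=9) = 86093442/2357947691 ≈ 3.65%


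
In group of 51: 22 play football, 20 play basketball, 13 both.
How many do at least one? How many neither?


|A∪B| = 22+20-13 = 29
Neither = 51-29 = 22

At least one: 29; Neither: 22


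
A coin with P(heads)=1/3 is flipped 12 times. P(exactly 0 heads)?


Binomial: P(X=0) = C(12,0)×p^0×(1-p)^12
= 1 × 1 × 4096/531441 = 4096/531441

P(X=0) = 4096/531441 ≈ 0.77%


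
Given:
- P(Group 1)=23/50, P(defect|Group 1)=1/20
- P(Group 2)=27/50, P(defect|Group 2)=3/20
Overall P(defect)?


P(B) = Σ P(B|Aᵢ)×P(Aᵢ)
  1/20×23/50 = 23/1000
  3/20×27/50 = 81/1000
Sum = 13/125

P(defect) = 13/125 ≈ 10.40%


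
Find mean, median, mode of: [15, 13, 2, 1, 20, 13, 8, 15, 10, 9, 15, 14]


Sorted: [1, 2, 8, 9, 10, 13, 13, 14, 15, 15, 15, 20]
Mean = 135/12 = 45/4
Median = 13
Freq: {15: 3, 13: 2, 2: 1, 1: 1, 20: 1, 8: 1, 10: 1, 9: 1, 14: 1}
Mode: [15]

Mean=45/4, Median=13, Mode=15


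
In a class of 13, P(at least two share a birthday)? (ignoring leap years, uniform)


P(all different) = Π(365-i)/365 for i=0..12
= 0.805590
P(match) = 1 - 0.805590 = 0.194410

P ≈ 0.1944 ≈ 19.44%


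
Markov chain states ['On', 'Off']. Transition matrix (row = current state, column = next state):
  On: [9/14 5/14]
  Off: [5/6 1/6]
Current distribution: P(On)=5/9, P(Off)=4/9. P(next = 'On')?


P(next=On) = Σᵢ P(now=i)×P(i→On)
= 5/9×9/14 + 4/9×5/6
= 5/14 + 10/27 = 275/378

P = 275/378 ≈ 0.7275


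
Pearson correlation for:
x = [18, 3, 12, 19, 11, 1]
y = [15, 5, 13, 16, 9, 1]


n=6, Σx=64, Σy=59, Σxy=845, Σx²=960, Σy²=757
r = (6×845 - 64×59)/√((6×960 - 64²)(6×757 - 59²))
= 1294/√(1664×1061) = 1294/√1765504 ≈ 1294/1328.7227 ≈ 0.9739

r ≈ 0.9739


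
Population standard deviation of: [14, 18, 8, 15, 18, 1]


Mean = 74/6 = 37/3
  (14-37/3)²=25/9
  (18-37/3)²=289/9
  (8-37/3)²=169/9
  (15-37/3)²=64/9
  (18-37/3)²=289/9
  (1-37/3)²=1156/9
Σ(x-μ)² = 664/3
σ² = (664/3)/6 = 332/9

σ = √(332/9) ≈ 6.0736


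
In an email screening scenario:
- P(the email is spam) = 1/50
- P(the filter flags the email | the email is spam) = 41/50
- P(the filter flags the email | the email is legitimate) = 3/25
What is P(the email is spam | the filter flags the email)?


Using Bayes' theorem:
P(A|B) = P(B|A)·P(A) / P(B)

P(the filter flags the email) = 41/50 × 1/50 + 3/25 × 49/50
= 41/2500 + 147/1250 = 67/500

P(the email is spam|the filter flags the email) = (41/2500) / (67/500) = 41/335

P(the email is spam|the filter flags the email) = 41/335 ≈ 12.24%
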